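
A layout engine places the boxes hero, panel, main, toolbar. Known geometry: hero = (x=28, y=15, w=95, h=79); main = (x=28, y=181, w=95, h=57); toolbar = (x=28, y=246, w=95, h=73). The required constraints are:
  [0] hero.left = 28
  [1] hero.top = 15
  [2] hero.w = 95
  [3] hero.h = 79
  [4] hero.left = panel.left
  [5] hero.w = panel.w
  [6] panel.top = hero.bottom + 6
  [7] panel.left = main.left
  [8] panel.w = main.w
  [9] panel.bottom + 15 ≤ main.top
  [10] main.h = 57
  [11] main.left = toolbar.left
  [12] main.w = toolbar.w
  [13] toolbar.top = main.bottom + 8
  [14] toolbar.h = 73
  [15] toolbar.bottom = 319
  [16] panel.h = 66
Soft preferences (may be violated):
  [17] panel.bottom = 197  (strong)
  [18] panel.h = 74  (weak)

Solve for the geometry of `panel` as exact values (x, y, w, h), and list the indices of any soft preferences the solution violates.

1. panel.x = 28  [hero.left = panel.left]
2. panel.w = 95  [hero.w = panel.w]
3. panel.y = 100  [panel.top = hero.bottom + 6]
4. panel.h = 66  [panel.h = 66]

panel = (x=28, y=100, w=95, h=66)
violated soft preferences: 17, 18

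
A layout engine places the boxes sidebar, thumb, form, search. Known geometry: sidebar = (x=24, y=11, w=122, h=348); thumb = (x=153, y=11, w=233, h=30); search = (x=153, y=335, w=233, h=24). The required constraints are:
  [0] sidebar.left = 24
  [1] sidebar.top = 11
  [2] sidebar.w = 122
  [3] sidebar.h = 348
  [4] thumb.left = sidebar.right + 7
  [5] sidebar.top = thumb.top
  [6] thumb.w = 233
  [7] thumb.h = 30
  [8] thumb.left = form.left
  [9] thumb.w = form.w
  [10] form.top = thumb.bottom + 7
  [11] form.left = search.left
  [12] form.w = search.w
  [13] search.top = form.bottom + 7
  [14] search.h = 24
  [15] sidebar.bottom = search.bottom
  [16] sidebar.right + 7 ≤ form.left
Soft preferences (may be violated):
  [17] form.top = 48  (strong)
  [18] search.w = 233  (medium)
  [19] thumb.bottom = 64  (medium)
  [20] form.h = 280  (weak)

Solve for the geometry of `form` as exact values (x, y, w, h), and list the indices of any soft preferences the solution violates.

1. form.x = 153  [thumb.left = form.left]
2. form.w = 233  [thumb.w = form.w]
3. form.y = 48  [form.top = thumb.bottom + 7]
4. form.h = 280  [search.top = form.bottom + 7]

form = (x=153, y=48, w=233, h=280)
violated soft preferences: 19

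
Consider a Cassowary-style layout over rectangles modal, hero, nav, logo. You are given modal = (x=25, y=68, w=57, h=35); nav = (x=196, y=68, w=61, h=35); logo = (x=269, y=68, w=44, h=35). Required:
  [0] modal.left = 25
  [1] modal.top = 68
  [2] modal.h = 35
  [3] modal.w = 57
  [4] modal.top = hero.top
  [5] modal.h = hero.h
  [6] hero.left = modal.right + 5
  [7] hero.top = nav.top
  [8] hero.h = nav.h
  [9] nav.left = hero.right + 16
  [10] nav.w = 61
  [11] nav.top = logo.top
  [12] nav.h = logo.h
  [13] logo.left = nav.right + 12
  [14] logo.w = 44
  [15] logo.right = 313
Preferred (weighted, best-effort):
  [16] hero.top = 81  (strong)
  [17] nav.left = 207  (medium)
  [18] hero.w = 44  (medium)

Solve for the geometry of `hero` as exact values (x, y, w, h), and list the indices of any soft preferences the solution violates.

1. hero.y = 68  [modal.top = hero.top]
2. hero.h = 35  [modal.h = hero.h]
3. hero.x = 87  [hero.left = modal.right + 5]
4. hero.w = 93  [nav.left = hero.right + 16]

hero = (x=87, y=68, w=93, h=35)
violated soft preferences: 16, 17, 18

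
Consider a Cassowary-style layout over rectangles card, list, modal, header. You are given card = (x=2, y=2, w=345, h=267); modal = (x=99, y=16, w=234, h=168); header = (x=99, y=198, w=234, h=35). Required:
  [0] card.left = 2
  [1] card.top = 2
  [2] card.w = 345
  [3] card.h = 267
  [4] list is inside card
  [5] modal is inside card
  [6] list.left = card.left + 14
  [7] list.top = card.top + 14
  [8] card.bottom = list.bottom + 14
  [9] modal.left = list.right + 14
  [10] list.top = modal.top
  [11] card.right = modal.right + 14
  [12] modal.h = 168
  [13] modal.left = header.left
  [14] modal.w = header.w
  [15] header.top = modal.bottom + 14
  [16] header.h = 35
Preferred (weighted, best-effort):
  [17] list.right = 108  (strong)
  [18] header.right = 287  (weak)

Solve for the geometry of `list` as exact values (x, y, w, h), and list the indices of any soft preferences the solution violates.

list = (x=16, y=16, w=69, h=239)
violated soft preferences: 17, 18

1. list.x = 16  [list.left = card.left + 14]
2. list.y = 16  [list.top = card.top + 14]
3. list.h = 239  [card.bottom = list.bottom + 14]
4. list.w = 69  [modal.left = list.right + 14]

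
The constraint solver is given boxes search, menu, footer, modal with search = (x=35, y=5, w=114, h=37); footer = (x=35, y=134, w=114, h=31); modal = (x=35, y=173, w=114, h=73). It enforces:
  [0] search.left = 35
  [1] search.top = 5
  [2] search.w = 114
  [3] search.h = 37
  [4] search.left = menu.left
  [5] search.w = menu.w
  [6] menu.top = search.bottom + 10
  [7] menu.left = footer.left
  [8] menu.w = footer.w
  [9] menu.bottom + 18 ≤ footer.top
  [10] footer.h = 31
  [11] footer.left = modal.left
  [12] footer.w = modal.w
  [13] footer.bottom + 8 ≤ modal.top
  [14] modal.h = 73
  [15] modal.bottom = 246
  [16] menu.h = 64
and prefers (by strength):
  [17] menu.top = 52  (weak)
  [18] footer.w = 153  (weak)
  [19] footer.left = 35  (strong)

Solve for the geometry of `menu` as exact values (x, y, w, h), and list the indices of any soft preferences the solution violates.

menu = (x=35, y=52, w=114, h=64)
violated soft preferences: 18

1. menu.x = 35  [search.left = menu.left]
2. menu.w = 114  [search.w = menu.w]
3. menu.y = 52  [menu.top = search.bottom + 10]
4. menu.h = 64  [menu.h = 64]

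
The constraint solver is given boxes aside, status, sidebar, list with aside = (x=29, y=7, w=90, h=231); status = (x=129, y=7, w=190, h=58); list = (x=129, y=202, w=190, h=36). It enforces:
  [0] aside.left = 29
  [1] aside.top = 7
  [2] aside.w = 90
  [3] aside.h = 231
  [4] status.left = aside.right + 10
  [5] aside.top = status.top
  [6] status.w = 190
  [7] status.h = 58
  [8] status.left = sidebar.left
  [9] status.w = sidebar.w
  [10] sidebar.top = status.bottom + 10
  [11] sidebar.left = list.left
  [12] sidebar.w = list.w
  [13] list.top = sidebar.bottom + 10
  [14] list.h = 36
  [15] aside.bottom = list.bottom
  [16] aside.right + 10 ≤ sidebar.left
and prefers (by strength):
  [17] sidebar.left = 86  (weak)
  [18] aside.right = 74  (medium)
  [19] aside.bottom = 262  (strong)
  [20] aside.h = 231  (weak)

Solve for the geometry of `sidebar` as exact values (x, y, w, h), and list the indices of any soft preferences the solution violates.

1. sidebar.x = 129  [status.left = sidebar.left]
2. sidebar.w = 190  [status.w = sidebar.w]
3. sidebar.y = 75  [sidebar.top = status.bottom + 10]
4. sidebar.h = 117  [list.top = sidebar.bottom + 10]

sidebar = (x=129, y=75, w=190, h=117)
violated soft preferences: 17, 18, 19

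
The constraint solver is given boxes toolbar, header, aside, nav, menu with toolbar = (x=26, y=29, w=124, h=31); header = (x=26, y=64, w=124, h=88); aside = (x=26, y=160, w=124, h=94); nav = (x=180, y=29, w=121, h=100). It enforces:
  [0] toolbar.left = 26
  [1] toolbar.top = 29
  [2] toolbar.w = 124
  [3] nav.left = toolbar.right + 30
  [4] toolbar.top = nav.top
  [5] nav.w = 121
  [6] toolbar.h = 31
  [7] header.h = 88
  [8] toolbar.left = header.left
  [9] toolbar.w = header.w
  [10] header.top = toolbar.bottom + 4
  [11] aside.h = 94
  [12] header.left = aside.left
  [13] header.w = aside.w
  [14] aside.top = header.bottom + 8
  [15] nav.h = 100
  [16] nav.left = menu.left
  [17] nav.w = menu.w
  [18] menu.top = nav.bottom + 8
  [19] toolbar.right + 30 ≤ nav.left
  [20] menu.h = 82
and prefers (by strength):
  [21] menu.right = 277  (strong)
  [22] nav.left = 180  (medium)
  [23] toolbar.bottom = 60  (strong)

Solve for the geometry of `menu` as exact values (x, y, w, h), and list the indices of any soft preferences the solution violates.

menu = (x=180, y=137, w=121, h=82)
violated soft preferences: 21

1. menu.x = 180  [nav.left = menu.left]
2. menu.w = 121  [nav.w = menu.w]
3. menu.y = 137  [menu.top = nav.bottom + 8]
4. menu.h = 82  [menu.h = 82]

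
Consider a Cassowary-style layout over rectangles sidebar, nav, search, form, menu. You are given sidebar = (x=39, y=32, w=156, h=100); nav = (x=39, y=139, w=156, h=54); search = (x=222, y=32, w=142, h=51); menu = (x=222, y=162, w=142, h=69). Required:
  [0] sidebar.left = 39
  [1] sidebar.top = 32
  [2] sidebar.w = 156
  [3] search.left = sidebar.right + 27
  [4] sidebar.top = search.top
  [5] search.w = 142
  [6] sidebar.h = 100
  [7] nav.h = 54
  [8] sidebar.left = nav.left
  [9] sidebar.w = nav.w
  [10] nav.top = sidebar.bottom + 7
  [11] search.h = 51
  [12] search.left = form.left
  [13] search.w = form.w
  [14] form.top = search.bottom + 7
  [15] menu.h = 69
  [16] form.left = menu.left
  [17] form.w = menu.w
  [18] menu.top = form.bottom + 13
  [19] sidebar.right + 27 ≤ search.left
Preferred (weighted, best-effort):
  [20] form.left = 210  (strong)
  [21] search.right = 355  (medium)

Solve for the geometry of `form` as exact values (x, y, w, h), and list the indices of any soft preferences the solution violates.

form = (x=222, y=90, w=142, h=59)
violated soft preferences: 20, 21

1. form.x = 222  [search.left = form.left]
2. form.w = 142  [search.w = form.w]
3. form.y = 90  [form.top = search.bottom + 7]
4. form.h = 59  [menu.top = form.bottom + 13]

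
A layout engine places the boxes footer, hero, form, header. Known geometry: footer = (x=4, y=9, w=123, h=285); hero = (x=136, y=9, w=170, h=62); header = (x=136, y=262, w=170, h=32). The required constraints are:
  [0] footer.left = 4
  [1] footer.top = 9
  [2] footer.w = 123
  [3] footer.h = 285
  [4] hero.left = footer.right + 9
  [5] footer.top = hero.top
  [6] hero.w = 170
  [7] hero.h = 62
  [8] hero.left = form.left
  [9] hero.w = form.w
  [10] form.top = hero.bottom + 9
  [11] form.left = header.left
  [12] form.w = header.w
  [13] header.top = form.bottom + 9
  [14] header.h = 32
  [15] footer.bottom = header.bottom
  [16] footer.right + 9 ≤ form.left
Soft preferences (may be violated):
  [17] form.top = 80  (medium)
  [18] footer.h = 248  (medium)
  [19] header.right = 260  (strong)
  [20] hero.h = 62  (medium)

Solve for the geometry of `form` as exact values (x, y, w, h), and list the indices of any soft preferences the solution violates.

1. form.x = 136  [hero.left = form.left]
2. form.w = 170  [hero.w = form.w]
3. form.y = 80  [form.top = hero.bottom + 9]
4. form.h = 173  [header.top = form.bottom + 9]

form = (x=136, y=80, w=170, h=173)
violated soft preferences: 18, 19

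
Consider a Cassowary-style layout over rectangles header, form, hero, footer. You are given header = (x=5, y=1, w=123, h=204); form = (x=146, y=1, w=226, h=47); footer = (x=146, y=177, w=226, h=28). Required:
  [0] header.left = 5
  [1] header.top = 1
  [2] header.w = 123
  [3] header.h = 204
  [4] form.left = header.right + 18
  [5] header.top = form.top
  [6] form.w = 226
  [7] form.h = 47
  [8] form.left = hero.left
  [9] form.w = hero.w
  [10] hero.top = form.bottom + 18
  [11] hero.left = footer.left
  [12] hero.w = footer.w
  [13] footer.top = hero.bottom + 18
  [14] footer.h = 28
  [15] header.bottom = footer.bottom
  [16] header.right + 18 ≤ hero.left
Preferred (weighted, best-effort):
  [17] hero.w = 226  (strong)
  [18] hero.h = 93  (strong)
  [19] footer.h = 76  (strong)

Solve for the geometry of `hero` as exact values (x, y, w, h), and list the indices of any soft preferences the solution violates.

hero = (x=146, y=66, w=226, h=93)
violated soft preferences: 19

1. hero.x = 146  [form.left = hero.left]
2. hero.w = 226  [form.w = hero.w]
3. hero.y = 66  [hero.top = form.bottom + 18]
4. hero.h = 93  [footer.top = hero.bottom + 18]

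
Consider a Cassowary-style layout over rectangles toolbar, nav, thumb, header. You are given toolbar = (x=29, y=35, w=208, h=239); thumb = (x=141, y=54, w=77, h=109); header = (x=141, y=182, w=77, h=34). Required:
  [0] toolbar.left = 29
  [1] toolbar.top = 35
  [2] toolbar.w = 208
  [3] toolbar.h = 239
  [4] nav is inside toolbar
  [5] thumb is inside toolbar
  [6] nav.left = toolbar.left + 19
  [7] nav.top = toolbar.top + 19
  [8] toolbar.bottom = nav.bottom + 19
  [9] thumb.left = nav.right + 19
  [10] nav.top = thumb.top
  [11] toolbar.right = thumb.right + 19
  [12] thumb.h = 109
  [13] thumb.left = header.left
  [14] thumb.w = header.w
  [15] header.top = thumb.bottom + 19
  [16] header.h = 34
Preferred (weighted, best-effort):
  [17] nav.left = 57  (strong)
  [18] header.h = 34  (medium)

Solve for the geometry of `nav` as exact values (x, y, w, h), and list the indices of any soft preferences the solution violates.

1. nav.x = 48  [nav.left = toolbar.left + 19]
2. nav.y = 54  [nav.top = toolbar.top + 19]
3. nav.h = 201  [toolbar.bottom = nav.bottom + 19]
4. nav.w = 74  [thumb.left = nav.right + 19]

nav = (x=48, y=54, w=74, h=201)
violated soft preferences: 17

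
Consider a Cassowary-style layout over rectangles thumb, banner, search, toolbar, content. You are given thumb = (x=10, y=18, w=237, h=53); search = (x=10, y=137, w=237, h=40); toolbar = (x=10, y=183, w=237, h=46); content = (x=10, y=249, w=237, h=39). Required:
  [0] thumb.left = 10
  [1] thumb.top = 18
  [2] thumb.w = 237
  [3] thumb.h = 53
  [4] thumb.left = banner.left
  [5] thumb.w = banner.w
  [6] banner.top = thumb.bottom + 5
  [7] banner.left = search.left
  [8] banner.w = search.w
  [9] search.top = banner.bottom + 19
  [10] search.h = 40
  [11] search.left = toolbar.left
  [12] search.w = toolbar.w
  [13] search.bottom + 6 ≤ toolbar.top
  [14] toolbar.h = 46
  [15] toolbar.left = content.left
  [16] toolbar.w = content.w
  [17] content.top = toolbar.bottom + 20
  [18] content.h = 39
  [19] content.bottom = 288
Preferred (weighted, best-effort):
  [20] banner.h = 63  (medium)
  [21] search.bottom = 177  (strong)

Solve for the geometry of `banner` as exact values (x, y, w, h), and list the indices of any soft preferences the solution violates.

1. banner.x = 10  [thumb.left = banner.left]
2. banner.w = 237  [thumb.w = banner.w]
3. banner.y = 76  [banner.top = thumb.bottom + 5]
4. banner.h = 42  [search.top = banner.bottom + 19]

banner = (x=10, y=76, w=237, h=42)
violated soft preferences: 20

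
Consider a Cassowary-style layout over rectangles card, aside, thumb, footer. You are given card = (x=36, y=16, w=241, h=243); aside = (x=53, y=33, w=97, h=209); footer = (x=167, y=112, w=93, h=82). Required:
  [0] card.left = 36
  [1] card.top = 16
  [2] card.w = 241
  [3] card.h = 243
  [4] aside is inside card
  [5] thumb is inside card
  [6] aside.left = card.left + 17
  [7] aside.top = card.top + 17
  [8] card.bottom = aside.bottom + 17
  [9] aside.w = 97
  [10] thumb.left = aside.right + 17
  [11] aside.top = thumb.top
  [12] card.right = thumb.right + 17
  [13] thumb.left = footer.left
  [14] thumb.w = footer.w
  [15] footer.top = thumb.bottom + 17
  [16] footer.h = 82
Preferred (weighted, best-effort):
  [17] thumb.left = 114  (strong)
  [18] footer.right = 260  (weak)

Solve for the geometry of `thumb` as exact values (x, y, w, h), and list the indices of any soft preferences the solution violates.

thumb = (x=167, y=33, w=93, h=62)
violated soft preferences: 17

1. thumb.x = 167  [thumb.left = aside.right + 17]
2. thumb.y = 33  [aside.top = thumb.top]
3. thumb.w = 93  [card.right = thumb.right + 17]
4. thumb.h = 62  [footer.top = thumb.bottom + 17]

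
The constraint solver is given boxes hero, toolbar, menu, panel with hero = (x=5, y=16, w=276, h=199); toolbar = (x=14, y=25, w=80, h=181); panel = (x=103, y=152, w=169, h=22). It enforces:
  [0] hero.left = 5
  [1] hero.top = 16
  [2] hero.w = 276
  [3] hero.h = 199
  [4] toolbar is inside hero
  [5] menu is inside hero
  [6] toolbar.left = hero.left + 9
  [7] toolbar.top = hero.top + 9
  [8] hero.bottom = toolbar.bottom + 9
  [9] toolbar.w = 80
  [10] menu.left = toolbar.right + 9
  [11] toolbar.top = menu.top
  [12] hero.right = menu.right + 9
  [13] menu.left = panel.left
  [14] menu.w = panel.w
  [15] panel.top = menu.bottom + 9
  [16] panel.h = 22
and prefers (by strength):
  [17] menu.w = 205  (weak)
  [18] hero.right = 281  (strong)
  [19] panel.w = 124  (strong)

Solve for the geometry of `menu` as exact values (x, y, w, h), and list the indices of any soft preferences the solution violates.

1. menu.x = 103  [menu.left = toolbar.right + 9]
2. menu.y = 25  [toolbar.top = menu.top]
3. menu.w = 169  [hero.right = menu.right + 9]
4. menu.h = 118  [panel.top = menu.bottom + 9]

menu = (x=103, y=25, w=169, h=118)
violated soft preferences: 17, 19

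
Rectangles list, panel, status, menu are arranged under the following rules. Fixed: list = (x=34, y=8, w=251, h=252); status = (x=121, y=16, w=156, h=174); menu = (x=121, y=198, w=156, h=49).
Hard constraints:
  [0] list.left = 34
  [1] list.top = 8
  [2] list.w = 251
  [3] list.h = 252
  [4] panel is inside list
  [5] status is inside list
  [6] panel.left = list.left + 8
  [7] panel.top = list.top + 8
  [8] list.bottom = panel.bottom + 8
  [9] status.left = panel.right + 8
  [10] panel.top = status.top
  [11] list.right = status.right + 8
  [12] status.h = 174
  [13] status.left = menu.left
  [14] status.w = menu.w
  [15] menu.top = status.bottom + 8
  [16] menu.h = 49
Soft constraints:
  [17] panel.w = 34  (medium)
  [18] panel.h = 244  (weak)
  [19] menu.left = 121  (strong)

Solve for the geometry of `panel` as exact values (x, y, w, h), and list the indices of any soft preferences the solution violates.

1. panel.x = 42  [panel.left = list.left + 8]
2. panel.y = 16  [panel.top = list.top + 8]
3. panel.h = 236  [list.bottom = panel.bottom + 8]
4. panel.w = 71  [status.left = panel.right + 8]

panel = (x=42, y=16, w=71, h=236)
violated soft preferences: 17, 18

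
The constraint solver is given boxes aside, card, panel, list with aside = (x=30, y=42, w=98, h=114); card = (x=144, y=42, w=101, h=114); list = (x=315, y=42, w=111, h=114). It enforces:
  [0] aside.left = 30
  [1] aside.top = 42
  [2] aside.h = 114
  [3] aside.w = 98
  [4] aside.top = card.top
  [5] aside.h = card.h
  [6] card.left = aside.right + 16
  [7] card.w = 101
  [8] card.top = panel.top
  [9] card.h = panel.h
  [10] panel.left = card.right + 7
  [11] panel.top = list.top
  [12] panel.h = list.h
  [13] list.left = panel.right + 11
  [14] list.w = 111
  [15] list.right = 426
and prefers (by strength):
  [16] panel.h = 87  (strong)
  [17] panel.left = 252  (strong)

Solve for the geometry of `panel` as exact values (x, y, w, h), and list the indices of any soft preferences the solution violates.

panel = (x=252, y=42, w=52, h=114)
violated soft preferences: 16

1. panel.y = 42  [card.top = panel.top]
2. panel.h = 114  [card.h = panel.h]
3. panel.x = 252  [panel.left = card.right + 7]
4. panel.w = 52  [list.left = panel.right + 11]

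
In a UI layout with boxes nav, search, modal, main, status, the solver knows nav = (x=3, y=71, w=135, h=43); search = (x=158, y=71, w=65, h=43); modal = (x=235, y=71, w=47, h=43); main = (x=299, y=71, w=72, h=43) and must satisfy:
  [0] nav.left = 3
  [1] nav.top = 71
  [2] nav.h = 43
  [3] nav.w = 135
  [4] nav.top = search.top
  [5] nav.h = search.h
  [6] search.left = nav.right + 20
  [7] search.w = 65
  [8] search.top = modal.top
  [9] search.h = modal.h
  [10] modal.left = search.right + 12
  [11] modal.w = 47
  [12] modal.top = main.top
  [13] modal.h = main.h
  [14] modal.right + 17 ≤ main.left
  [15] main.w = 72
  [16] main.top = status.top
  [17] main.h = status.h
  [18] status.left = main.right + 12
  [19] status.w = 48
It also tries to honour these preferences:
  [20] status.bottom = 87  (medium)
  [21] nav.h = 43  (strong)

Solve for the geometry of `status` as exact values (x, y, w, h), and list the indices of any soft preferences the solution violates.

status = (x=383, y=71, w=48, h=43)
violated soft preferences: 20

1. status.y = 71  [main.top = status.top]
2. status.h = 43  [main.h = status.h]
3. status.x = 383  [status.left = main.right + 12]
4. status.w = 48  [status.w = 48]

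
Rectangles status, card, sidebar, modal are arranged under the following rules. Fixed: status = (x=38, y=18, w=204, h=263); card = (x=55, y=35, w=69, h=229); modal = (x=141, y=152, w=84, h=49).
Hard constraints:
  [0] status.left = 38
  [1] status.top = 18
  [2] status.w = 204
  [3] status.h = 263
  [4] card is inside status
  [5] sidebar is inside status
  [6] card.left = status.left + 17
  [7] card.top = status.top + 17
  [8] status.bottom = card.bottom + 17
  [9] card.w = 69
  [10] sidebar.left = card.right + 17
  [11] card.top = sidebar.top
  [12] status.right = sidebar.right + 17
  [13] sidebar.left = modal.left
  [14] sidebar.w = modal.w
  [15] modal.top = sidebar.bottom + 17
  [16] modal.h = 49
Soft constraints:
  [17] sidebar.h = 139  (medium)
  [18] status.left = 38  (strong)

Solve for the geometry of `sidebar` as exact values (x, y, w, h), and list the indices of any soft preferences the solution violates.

sidebar = (x=141, y=35, w=84, h=100)
violated soft preferences: 17

1. sidebar.x = 141  [sidebar.left = card.right + 17]
2. sidebar.y = 35  [card.top = sidebar.top]
3. sidebar.w = 84  [status.right = sidebar.right + 17]
4. sidebar.h = 100  [modal.top = sidebar.bottom + 17]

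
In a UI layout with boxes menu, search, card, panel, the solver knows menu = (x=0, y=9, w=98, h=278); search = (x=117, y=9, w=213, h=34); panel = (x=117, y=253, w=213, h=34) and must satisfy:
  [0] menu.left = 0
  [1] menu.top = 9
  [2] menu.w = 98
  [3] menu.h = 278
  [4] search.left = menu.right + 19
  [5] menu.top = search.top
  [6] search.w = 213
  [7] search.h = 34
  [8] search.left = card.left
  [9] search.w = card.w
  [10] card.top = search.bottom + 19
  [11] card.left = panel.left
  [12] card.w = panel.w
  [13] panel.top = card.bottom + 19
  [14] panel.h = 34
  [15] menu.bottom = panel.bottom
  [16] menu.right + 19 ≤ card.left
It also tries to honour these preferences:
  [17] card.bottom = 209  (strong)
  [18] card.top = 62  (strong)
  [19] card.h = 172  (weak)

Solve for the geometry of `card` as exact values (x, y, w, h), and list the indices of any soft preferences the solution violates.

1. card.x = 117  [search.left = card.left]
2. card.w = 213  [search.w = card.w]
3. card.y = 62  [card.top = search.bottom + 19]
4. card.h = 172  [panel.top = card.bottom + 19]

card = (x=117, y=62, w=213, h=172)
violated soft preferences: 17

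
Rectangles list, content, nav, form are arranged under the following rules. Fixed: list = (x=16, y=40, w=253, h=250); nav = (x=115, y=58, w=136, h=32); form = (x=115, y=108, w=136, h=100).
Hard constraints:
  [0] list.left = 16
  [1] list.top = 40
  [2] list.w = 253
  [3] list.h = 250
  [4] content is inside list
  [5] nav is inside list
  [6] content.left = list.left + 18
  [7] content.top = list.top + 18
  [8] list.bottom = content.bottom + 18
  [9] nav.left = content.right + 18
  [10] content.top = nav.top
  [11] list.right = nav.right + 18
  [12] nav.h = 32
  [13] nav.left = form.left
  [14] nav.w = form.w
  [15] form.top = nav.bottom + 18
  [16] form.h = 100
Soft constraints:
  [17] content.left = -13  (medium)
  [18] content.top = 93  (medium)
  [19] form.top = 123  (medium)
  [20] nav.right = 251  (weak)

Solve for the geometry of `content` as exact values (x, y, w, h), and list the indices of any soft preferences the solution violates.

content = (x=34, y=58, w=63, h=214)
violated soft preferences: 17, 18, 19

1. content.x = 34  [content.left = list.left + 18]
2. content.y = 58  [content.top = list.top + 18]
3. content.h = 214  [list.bottom = content.bottom + 18]
4. content.w = 63  [nav.left = content.right + 18]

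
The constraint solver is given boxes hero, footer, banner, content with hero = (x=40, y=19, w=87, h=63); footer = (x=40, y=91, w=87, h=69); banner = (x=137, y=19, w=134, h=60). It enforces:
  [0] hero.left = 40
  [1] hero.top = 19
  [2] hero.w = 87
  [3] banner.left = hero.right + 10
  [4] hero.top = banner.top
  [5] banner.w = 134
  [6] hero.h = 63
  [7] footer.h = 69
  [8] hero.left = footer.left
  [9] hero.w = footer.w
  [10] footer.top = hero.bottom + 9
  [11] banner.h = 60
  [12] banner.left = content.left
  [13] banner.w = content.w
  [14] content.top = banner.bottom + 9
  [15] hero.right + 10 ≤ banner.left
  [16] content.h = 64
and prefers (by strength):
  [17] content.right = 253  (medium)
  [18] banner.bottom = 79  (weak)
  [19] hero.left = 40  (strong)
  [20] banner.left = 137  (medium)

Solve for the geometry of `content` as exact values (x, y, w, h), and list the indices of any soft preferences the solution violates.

1. content.x = 137  [banner.left = content.left]
2. content.w = 134  [banner.w = content.w]
3. content.y = 88  [content.top = banner.bottom + 9]
4. content.h = 64  [content.h = 64]

content = (x=137, y=88, w=134, h=64)
violated soft preferences: 17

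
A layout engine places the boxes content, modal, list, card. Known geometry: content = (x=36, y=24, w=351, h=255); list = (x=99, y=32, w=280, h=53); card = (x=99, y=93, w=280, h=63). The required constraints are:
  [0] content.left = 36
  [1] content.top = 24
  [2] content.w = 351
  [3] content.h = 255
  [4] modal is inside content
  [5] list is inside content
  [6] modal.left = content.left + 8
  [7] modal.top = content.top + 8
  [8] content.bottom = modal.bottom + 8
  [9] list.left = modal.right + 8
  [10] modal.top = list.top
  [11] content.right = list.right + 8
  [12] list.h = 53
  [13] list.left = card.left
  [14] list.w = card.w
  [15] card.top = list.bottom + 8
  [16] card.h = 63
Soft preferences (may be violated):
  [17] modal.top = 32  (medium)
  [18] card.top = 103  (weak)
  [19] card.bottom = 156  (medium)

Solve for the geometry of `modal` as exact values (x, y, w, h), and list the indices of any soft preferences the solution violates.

modal = (x=44, y=32, w=47, h=239)
violated soft preferences: 18

1. modal.x = 44  [modal.left = content.left + 8]
2. modal.y = 32  [modal.top = content.top + 8]
3. modal.h = 239  [content.bottom = modal.bottom + 8]
4. modal.w = 47  [list.left = modal.right + 8]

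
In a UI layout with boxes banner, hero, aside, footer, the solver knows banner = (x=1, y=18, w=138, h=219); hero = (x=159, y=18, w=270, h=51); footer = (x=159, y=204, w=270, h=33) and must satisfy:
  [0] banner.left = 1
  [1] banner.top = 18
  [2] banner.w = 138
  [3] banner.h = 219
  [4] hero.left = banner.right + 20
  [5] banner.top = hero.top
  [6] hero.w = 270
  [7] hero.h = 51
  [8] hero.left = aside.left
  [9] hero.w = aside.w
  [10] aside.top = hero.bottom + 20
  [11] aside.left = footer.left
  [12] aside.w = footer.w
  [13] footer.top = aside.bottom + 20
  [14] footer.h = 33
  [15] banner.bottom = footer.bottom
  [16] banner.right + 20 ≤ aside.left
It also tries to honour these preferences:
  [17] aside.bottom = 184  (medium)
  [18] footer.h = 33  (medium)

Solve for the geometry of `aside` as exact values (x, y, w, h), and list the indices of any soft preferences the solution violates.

aside = (x=159, y=89, w=270, h=95)
violated soft preferences: none

1. aside.x = 159  [hero.left = aside.left]
2. aside.w = 270  [hero.w = aside.w]
3. aside.y = 89  [aside.top = hero.bottom + 20]
4. aside.h = 95  [footer.top = aside.bottom + 20]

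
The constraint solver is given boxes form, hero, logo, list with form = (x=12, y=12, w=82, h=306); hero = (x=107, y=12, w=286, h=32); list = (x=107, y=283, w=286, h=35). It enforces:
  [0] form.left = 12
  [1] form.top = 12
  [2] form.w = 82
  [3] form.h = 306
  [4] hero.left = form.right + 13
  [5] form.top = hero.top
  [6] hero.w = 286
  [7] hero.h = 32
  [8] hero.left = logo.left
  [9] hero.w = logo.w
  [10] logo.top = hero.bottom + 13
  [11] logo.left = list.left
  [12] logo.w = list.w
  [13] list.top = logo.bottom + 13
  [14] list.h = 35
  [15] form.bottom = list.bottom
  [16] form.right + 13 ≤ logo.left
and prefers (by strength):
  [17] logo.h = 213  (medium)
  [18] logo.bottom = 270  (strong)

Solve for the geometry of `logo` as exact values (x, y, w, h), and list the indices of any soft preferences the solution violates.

1. logo.x = 107  [hero.left = logo.left]
2. logo.w = 286  [hero.w = logo.w]
3. logo.y = 57  [logo.top = hero.bottom + 13]
4. logo.h = 213  [list.top = logo.bottom + 13]

logo = (x=107, y=57, w=286, h=213)
violated soft preferences: none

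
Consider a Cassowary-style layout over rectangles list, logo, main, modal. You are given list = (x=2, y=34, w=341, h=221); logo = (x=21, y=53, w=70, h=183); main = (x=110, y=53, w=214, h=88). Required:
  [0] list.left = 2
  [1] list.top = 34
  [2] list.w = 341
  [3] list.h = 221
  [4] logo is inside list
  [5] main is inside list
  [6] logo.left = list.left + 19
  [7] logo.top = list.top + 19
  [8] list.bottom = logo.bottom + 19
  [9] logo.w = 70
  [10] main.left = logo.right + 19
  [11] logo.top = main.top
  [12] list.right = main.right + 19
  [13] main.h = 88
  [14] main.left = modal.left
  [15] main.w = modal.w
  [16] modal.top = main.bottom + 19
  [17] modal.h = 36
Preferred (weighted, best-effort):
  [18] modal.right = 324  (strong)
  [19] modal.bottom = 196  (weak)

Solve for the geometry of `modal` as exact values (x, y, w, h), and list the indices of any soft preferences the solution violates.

1. modal.x = 110  [main.left = modal.left]
2. modal.w = 214  [main.w = modal.w]
3. modal.y = 160  [modal.top = main.bottom + 19]
4. modal.h = 36  [modal.h = 36]

modal = (x=110, y=160, w=214, h=36)
violated soft preferences: none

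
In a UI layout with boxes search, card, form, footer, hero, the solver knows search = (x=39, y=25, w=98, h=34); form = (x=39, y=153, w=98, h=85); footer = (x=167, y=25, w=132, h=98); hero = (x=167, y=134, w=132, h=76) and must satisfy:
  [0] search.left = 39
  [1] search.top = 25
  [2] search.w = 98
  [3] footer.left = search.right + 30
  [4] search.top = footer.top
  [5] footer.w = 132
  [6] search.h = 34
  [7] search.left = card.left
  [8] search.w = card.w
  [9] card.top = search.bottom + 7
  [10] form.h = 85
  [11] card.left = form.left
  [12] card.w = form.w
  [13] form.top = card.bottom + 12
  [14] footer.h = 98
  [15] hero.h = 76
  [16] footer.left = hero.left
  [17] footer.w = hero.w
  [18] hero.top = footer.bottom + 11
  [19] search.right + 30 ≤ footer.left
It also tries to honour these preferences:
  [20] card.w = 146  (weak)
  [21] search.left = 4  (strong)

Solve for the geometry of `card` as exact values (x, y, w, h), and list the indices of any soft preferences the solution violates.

card = (x=39, y=66, w=98, h=75)
violated soft preferences: 20, 21

1. card.x = 39  [search.left = card.left]
2. card.w = 98  [search.w = card.w]
3. card.y = 66  [card.top = search.bottom + 7]
4. card.h = 75  [form.top = card.bottom + 12]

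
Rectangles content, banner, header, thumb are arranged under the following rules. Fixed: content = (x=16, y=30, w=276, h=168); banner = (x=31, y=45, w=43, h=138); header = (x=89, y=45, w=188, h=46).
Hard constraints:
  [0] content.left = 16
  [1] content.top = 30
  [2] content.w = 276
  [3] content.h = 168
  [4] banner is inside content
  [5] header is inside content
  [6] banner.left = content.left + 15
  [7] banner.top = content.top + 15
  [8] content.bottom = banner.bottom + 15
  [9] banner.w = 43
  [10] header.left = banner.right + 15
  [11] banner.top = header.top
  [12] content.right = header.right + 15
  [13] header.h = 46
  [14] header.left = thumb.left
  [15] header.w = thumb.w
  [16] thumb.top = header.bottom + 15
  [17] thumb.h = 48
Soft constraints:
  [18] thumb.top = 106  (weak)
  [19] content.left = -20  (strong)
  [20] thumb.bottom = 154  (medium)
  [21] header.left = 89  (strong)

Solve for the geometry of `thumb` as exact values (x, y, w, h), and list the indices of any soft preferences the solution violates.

1. thumb.x = 89  [header.left = thumb.left]
2. thumb.w = 188  [header.w = thumb.w]
3. thumb.y = 106  [thumb.top = header.bottom + 15]
4. thumb.h = 48  [thumb.h = 48]

thumb = (x=89, y=106, w=188, h=48)
violated soft preferences: 19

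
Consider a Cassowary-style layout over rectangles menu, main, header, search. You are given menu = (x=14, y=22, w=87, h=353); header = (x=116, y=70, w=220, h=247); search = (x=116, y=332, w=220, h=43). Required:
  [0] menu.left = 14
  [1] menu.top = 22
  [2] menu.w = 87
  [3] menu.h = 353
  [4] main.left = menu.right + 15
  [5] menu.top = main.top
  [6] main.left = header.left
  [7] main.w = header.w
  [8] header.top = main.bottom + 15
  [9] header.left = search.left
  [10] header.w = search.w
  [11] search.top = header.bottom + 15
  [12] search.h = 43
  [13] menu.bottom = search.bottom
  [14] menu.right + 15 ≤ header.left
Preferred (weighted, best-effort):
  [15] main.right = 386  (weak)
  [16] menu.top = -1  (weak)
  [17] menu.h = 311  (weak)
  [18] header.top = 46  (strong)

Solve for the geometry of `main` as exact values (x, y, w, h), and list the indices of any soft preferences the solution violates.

1. main.x = 116  [main.left = menu.right + 15]
2. main.y = 22  [menu.top = main.top]
3. main.w = 220  [main.w = header.w]
4. main.h = 33  [header.top = main.bottom + 15]

main = (x=116, y=22, w=220, h=33)
violated soft preferences: 15, 16, 17, 18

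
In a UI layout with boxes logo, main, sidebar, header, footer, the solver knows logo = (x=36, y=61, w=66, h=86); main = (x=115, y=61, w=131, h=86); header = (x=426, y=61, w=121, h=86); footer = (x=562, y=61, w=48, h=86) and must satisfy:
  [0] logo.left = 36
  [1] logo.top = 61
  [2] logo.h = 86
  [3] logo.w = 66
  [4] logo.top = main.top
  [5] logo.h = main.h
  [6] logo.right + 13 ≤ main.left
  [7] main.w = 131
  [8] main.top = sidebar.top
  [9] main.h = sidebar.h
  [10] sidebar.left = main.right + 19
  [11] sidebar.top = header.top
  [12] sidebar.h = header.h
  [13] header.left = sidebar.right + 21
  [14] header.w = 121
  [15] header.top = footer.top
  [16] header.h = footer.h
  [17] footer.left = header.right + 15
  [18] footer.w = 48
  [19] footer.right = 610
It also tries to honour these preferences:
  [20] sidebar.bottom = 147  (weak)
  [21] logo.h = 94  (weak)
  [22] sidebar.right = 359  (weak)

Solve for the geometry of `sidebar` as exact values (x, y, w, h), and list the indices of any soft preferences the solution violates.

sidebar = (x=265, y=61, w=140, h=86)
violated soft preferences: 21, 22

1. sidebar.y = 61  [main.top = sidebar.top]
2. sidebar.h = 86  [main.h = sidebar.h]
3. sidebar.x = 265  [sidebar.left = main.right + 19]
4. sidebar.w = 140  [header.left = sidebar.right + 21]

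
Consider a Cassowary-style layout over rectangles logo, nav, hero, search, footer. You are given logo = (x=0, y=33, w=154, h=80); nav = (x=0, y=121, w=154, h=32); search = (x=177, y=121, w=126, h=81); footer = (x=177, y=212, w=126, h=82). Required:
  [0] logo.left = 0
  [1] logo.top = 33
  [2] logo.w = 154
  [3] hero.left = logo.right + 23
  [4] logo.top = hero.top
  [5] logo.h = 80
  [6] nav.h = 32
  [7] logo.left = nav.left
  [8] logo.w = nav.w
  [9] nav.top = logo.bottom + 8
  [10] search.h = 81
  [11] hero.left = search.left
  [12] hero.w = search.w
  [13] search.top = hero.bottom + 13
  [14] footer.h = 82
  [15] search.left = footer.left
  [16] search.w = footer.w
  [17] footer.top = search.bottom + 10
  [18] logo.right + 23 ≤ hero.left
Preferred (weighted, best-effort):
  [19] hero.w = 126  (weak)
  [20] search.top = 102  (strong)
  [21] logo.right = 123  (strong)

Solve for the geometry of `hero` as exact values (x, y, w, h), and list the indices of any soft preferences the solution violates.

1. hero.x = 177  [hero.left = logo.right + 23]
2. hero.y = 33  [logo.top = hero.top]
3. hero.w = 126  [hero.w = search.w]
4. hero.h = 75  [search.top = hero.bottom + 13]

hero = (x=177, y=33, w=126, h=75)
violated soft preferences: 20, 21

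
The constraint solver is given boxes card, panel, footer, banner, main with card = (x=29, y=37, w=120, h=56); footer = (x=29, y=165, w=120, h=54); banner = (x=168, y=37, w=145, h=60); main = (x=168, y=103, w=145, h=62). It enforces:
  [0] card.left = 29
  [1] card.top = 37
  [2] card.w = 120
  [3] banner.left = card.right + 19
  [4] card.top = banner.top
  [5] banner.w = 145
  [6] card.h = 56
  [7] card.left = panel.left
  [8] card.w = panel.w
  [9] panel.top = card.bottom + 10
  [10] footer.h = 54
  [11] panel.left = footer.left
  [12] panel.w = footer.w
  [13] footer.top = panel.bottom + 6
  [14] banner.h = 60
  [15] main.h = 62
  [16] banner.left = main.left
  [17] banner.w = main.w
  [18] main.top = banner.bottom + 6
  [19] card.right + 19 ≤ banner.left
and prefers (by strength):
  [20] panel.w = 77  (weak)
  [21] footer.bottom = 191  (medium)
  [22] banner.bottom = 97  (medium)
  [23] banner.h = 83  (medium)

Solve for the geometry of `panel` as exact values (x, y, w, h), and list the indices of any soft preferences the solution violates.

1. panel.x = 29  [card.left = panel.left]
2. panel.w = 120  [card.w = panel.w]
3. panel.y = 103  [panel.top = card.bottom + 10]
4. panel.h = 56  [footer.top = panel.bottom + 6]

panel = (x=29, y=103, w=120, h=56)
violated soft preferences: 20, 21, 23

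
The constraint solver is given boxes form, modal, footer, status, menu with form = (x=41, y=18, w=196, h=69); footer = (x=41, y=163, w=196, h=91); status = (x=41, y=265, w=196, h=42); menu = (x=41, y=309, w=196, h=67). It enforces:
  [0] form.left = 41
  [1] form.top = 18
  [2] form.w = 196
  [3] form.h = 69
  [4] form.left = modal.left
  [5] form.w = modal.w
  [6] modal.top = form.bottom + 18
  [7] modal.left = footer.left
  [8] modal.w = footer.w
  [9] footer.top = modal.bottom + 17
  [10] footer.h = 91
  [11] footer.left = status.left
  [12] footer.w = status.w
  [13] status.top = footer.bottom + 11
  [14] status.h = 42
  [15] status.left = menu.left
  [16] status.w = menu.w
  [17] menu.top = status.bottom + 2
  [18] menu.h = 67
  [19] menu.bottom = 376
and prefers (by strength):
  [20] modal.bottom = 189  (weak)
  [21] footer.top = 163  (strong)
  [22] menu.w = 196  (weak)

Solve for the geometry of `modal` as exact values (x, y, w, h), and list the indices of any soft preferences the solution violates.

1. modal.x = 41  [form.left = modal.left]
2. modal.w = 196  [form.w = modal.w]
3. modal.y = 105  [modal.top = form.bottom + 18]
4. modal.h = 41  [footer.top = modal.bottom + 17]

modal = (x=41, y=105, w=196, h=41)
violated soft preferences: 20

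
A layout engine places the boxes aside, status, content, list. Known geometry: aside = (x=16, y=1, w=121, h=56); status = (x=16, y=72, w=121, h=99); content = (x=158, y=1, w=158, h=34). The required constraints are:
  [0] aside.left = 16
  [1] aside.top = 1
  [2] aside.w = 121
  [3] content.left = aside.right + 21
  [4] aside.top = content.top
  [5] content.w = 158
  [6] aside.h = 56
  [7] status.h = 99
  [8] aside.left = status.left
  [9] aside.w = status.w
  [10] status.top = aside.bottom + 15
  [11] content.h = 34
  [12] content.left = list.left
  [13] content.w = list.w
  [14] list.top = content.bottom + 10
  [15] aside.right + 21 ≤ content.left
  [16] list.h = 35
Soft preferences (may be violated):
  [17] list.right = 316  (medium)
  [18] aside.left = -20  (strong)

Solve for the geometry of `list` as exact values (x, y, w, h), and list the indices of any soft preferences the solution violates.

1. list.x = 158  [content.left = list.left]
2. list.w = 158  [content.w = list.w]
3. list.y = 45  [list.top = content.bottom + 10]
4. list.h = 35  [list.h = 35]

list = (x=158, y=45, w=158, h=35)
violated soft preferences: 18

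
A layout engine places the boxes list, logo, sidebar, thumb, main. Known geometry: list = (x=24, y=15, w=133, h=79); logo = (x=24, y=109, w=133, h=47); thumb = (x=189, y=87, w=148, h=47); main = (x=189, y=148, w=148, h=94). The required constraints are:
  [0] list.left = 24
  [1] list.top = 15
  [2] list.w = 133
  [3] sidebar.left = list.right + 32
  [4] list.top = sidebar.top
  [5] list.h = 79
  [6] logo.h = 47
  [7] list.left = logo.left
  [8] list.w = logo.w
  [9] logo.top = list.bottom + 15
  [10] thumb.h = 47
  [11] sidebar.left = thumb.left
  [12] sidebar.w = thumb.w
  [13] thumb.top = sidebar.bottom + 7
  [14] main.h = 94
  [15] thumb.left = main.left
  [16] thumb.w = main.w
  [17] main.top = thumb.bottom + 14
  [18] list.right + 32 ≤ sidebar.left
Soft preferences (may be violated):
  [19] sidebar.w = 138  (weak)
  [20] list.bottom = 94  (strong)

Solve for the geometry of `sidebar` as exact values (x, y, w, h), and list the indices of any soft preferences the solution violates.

1. sidebar.x = 189  [sidebar.left = list.right + 32]
2. sidebar.y = 15  [list.top = sidebar.top]
3. sidebar.w = 148  [sidebar.w = thumb.w]
4. sidebar.h = 65  [thumb.top = sidebar.bottom + 7]

sidebar = (x=189, y=15, w=148, h=65)
violated soft preferences: 19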